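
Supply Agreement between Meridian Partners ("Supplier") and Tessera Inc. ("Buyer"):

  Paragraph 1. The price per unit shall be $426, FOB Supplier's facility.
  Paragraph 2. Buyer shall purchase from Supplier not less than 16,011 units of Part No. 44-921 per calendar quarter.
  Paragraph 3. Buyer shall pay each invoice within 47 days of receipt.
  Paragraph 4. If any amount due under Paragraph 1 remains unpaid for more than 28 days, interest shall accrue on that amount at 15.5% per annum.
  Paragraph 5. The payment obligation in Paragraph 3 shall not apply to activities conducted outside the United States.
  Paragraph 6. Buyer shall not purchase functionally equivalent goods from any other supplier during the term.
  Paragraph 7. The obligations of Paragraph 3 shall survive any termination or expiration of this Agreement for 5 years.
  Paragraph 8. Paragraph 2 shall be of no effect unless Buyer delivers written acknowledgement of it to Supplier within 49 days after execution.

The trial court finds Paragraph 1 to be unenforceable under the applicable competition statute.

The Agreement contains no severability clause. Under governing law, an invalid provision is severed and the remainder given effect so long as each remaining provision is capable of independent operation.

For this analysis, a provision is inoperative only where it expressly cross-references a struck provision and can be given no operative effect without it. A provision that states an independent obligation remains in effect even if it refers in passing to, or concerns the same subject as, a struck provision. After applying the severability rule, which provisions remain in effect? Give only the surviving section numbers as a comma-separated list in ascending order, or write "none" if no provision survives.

2, 3, 5, 6, 7, 8

Paragraph 1 is struck. Paragraph 4 has no operative effect of its own apart from Paragraph 1 and is therefore inoperative. With no severability clause, the stated default rule severs what cannot stand and enforces each remaining provision that can operate on its own. Paragraph 2, Paragraph 3, Paragraph 5, Paragraph 6, Paragraph 7, and Paragraph 8 remain in effect.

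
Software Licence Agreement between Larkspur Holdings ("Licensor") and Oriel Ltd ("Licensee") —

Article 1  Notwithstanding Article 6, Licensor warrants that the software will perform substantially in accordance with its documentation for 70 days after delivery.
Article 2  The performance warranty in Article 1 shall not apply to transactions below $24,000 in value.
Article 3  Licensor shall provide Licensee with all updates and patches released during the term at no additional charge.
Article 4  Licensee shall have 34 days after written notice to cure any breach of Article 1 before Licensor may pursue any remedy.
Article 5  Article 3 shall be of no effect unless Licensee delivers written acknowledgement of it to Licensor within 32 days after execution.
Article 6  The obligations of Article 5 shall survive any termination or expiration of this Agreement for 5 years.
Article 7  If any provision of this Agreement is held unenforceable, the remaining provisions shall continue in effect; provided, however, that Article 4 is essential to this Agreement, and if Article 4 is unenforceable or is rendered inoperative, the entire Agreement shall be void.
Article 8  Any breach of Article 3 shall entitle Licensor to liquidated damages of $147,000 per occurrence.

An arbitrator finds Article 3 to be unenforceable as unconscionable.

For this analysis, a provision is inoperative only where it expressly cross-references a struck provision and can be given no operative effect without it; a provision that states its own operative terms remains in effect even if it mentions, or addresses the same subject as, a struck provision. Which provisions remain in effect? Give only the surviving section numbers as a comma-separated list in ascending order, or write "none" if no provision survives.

Article 3 is struck. Article 5 operates only by reference to Article 3, so it falls with Article 3. Article 8 operates only by reference to Article 3, so it falls with Article 3. Article 6 merely fixes the survival period for Article 5; with Article 5 gone it has nothing to operate on and falls away. Although Article 1 refers to Article 6, its operative terms do not depend on Article 6, so it remains in effect. Article 7 makes Article 4 an essential term, but Article 4 is unaffected, so the severability proviso in Article 7 preserves the remaining provisions. That leaves Article 1, Article 2, Article 4, and Article 7 in effect.

1, 2, 4, 7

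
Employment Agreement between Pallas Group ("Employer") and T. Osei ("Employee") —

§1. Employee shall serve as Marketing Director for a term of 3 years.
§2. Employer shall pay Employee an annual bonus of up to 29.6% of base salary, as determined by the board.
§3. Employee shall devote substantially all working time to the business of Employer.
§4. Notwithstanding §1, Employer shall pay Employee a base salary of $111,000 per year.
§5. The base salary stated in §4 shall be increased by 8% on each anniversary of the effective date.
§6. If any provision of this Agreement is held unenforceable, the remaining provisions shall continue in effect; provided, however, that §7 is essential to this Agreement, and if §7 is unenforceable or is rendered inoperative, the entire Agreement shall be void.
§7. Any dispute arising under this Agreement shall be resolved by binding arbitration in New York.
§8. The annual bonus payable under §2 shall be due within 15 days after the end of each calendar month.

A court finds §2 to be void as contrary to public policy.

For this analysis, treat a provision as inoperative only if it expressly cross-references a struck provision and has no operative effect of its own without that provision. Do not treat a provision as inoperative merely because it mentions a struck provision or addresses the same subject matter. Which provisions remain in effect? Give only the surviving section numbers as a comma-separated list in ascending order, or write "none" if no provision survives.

§2 is struck. §8 does nothing except set the payment deadline for the annual bonus by reference to §2; with §2 gone it has no independent effect and is inoperative. §6 makes §7 an essential term, but §7 is unaffected, so the severability proviso in §6 preserves the remaining provisions. That leaves §1, §3, §4, §5, §6, and §7 in effect.

1, 3, 4, 5, 6, 7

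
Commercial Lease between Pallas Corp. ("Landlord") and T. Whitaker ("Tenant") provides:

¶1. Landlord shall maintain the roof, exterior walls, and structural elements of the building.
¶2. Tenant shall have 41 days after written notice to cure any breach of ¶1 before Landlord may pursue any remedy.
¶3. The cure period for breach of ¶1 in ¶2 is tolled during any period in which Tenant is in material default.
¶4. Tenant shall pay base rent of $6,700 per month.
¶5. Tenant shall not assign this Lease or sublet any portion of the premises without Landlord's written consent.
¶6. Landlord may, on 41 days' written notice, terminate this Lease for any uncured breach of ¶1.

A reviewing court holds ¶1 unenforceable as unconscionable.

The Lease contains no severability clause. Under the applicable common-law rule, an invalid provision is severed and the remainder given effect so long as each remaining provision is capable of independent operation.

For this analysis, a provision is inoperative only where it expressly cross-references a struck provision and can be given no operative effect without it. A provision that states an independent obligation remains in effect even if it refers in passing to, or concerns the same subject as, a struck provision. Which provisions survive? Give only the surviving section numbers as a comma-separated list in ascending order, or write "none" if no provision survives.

4, 5

¶1 is struck. The only function of ¶2 is the cure period for breach of ¶1, so it cannot stand once ¶1 is removed. The only function of ¶6 is the termination right for breach of ¶1, so it cannot stand once ¶1 is removed. The whole of ¶3 is the tolling of the cure period for breach of ¶1, defined by reference to ¶2, so ¶3 cannot stand once ¶2 is removed. Under the stated default rule, only provisions that cannot operate independently fall away; the rest are enforced. That leaves ¶4 and ¶5 in effect.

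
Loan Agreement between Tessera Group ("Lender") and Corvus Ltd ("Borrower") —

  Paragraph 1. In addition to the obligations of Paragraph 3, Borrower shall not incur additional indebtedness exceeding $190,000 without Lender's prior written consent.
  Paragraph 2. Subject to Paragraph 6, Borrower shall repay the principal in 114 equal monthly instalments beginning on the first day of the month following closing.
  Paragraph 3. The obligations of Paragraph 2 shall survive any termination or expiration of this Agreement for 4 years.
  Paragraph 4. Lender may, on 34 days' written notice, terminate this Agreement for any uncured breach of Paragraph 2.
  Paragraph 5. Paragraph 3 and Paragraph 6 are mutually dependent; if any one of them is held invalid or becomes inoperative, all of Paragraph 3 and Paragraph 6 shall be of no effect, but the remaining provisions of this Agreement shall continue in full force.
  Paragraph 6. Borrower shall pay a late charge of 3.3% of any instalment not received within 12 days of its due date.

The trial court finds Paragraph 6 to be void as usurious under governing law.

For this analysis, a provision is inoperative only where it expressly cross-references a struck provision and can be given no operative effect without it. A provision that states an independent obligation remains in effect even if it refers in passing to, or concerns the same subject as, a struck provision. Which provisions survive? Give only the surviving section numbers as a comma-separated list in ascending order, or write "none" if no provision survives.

1, 2, 4, 5

Paragraph 6 is struck. Although Paragraph 1 refers to Paragraph 3, its operative terms do not depend on Paragraph 3, so it remains in effect. Paragraph 2 mentions Paragraph 6 but its own obligation stands independently of Paragraph 6, so Paragraph 2 is not affected. Nothing else in the Agreement is defined by reference to Paragraph 6. Paragraph 5 declares Paragraph 3 and Paragraph 6 mutually dependent; since one of them has fallen, all of them are of no effect. That brings down Paragraph 3 as well. The remainder continues in force under Paragraph 5. That leaves Paragraph 1, Paragraph 2, Paragraph 4, and Paragraph 5 in effect.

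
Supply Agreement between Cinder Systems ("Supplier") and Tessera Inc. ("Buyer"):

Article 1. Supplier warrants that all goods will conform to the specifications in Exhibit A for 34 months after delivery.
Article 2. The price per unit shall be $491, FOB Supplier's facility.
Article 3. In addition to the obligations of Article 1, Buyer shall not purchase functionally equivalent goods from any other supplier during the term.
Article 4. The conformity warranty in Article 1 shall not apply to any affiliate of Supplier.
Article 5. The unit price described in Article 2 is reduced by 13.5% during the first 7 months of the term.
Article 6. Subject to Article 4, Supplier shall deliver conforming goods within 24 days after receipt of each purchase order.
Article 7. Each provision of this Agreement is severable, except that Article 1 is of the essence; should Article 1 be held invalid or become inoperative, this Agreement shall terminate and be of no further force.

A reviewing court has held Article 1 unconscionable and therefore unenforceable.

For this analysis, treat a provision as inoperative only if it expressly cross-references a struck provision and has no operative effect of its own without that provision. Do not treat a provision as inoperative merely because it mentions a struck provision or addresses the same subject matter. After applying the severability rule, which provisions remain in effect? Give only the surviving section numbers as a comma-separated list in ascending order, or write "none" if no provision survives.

none

Article 1 is struck. Article 4 does nothing except set the carve-out from the conformity warranty by reference to Article 1; with Article 1 gone it has no independent effect and is inoperative. Article 7 makes Article 1 an essential term, and Article 1 is the provision held invalid; under Article 7, the entire Agreement is therefore void. No provision of the Agreement survives.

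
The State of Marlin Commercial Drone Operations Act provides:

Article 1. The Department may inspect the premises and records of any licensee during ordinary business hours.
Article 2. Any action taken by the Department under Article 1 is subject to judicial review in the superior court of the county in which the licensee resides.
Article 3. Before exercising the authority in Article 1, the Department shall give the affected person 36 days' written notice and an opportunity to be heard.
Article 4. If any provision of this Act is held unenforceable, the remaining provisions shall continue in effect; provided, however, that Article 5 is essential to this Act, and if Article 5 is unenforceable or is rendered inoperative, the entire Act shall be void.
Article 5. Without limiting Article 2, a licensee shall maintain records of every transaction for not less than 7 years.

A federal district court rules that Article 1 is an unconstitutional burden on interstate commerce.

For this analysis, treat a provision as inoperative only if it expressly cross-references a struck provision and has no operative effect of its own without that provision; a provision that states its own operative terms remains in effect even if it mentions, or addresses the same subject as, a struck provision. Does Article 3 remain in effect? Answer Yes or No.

Article 1 is struck. Article 2 has no operative effect of its own apart from Article 1 and is therefore inoperative. Article 3 merely fixes the notice-and-hearing requirement for Article 1; with Article 1 gone it has nothing to operate on and falls away. Although Article 5 refers to Article 2, its operative terms do not depend on Article 2, so it remains in effect. Article 4 makes Article 5 an essential term, but Article 5 is unaffected, so the severability proviso in Article 4 preserves the remaining provisions. That leaves Article 4 and Article 5 in effect. Article 3 is among the inoperative provisions, so the answer is no.

No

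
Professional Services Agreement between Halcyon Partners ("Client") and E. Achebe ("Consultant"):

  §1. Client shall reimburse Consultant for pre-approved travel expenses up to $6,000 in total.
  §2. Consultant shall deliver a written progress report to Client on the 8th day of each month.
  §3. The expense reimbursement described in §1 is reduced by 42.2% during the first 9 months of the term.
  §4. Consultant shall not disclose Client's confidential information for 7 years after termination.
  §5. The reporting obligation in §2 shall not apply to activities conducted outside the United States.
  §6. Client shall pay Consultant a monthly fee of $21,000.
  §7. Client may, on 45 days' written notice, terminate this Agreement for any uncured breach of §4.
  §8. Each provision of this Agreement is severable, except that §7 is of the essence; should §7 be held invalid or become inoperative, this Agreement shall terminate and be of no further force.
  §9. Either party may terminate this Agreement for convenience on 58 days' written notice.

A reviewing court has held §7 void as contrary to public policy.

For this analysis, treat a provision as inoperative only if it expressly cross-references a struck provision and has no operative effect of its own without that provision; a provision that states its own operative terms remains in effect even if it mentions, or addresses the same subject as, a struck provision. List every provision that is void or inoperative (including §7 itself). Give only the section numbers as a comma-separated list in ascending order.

1, 2, 3, 4, 5, 6, 7, 8, 9

§7 is struck. Nothing else in the Agreement is defined by reference to §7. §8 makes §7 an essential term, and §7 is the provision held invalid; under §8, the entire Agreement is therefore void. No provision of the Agreement survives.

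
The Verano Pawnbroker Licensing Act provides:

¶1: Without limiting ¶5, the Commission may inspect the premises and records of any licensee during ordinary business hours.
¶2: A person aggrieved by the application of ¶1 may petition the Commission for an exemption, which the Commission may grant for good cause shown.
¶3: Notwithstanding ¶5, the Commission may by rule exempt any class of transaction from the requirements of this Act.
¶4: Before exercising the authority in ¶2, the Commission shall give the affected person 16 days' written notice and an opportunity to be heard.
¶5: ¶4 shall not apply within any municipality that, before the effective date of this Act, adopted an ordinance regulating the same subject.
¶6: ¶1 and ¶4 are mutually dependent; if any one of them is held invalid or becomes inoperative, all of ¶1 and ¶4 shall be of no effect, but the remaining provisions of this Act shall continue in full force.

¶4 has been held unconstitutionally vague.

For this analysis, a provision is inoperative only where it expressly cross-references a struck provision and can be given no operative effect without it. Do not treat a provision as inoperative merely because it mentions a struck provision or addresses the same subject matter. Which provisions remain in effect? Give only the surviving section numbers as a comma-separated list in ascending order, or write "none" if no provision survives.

3, 6

¶4 is struck. ¶5 merely fixes the local-preemption carve-out from ¶4; with ¶4 gone it has nothing to operate on and falls away. Although ¶3 refers to ¶5, its operative terms do not depend on ¶5, so it remains in effect. ¶6 declares ¶1 and ¶4 mutually dependent; since one of them has fallen, all of them are of no effect. That brings down ¶1 as well. ¶2 in turn depends solely on a provision now struck and likewise falls. The remainder continues in force under ¶6. ¶3 and ¶6 remain in effect.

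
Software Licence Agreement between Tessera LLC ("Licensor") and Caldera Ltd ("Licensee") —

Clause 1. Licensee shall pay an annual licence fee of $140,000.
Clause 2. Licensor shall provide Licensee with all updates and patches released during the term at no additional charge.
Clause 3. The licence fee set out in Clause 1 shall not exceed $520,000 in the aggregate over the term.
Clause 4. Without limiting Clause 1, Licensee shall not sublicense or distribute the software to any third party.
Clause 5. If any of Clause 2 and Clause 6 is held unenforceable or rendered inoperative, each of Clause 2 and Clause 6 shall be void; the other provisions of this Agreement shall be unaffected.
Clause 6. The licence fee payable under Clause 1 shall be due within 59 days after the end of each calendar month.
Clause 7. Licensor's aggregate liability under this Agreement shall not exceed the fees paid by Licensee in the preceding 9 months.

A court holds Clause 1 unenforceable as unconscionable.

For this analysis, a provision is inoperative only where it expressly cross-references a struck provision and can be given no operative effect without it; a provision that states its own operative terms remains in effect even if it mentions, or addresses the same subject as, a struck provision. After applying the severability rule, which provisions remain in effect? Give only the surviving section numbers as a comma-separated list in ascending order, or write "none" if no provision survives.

Clause 1 is struck. Clause 3 does nothing except set the aggregate cap on the licence fee by reference to Clause 1; with Clause 1 gone it has no independent effect and is inoperative. The whole of Clause 6 is the payment deadline for the licence fee, defined by reference to Clause 1, so Clause 6 cannot stand once Clause 1 is removed. Clause 4 mentions Clause 1 but its own obligation stands independently of Clause 1, so Clause 4 is not affected. Clause 5 declares Clause 2 and Clause 6 mutually dependent; since one of them has fallen, all of them are of no effect. That brings down Clause 2 as well. The remainder continues in force under Clause 5. That leaves Clause 4, Clause 5, and Clause 7 in effect.

4, 5, 7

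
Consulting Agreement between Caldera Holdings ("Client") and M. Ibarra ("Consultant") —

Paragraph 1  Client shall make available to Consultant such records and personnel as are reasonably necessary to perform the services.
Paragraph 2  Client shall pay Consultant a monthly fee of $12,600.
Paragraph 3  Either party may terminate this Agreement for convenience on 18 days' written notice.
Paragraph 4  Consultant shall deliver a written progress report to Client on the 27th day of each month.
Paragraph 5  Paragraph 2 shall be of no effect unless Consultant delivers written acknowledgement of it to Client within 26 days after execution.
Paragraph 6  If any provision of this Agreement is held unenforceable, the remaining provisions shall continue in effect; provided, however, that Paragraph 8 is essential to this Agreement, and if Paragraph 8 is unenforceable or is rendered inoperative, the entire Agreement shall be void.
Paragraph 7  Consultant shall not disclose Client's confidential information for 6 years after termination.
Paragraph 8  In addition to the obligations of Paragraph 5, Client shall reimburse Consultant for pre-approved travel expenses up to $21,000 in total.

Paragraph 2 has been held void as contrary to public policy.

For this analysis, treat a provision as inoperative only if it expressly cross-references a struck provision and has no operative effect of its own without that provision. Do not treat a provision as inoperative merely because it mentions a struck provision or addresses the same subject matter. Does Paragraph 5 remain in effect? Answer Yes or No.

No

Paragraph 2 is struck. The only function of Paragraph 5 is the acknowledgement condition for Paragraph 2, so it cannot stand once Paragraph 2 is removed. Although Paragraph 8 refers to Paragraph 5, its operative terms do not depend on Paragraph 5, so it remains in effect. Paragraph 6 makes Paragraph 8 an essential term, but Paragraph 8 is unaffected, so the severability proviso in Paragraph 6 preserves the remaining provisions. Paragraph 1, Paragraph 3, Paragraph 4, Paragraph 6, Paragraph 7, and Paragraph 8 remain in effect. Paragraph 5 is among the inoperative provisions, so the answer is no.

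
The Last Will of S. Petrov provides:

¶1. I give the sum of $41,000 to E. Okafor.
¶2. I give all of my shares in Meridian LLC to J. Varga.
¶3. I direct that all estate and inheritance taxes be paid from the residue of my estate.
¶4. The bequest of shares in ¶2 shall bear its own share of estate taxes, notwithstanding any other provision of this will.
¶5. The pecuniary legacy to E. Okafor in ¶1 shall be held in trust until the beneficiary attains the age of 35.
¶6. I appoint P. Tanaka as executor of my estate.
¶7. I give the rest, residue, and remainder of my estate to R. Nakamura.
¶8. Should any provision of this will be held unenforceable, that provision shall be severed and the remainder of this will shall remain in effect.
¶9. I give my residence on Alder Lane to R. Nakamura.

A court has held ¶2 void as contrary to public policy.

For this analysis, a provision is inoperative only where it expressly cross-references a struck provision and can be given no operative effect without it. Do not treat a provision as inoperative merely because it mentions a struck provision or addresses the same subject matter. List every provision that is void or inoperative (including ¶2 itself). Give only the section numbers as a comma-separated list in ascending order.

2, 4

¶2 is struck. ¶4 operates only by reference to ¶2, so it falls with ¶2. ¶8 is a severability clause and preserves every provision that can still be given independent effect. That leaves ¶1, ¶3, ¶5, ¶6, ¶7, ¶8, and ¶9 in effect.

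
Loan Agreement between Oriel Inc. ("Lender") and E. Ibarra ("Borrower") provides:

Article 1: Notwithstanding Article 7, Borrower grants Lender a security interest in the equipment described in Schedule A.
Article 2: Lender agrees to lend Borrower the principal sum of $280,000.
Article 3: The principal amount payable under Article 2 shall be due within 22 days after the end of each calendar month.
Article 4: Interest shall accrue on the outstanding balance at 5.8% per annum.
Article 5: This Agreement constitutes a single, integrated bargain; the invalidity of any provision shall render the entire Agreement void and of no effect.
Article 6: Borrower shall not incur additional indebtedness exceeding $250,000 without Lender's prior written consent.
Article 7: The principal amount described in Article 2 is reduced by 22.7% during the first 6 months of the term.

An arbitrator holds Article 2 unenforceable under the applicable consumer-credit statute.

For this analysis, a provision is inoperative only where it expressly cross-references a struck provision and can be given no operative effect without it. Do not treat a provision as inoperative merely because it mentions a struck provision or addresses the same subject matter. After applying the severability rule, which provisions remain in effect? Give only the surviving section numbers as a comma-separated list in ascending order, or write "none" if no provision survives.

Article 2 is struck. The whole of Article 3 is the payment deadline for the principal amount, defined by reference to Article 2, so Article 3 cannot stand once Article 2 is removed. Article 7 does nothing except set the introductory reduction to the principal amount by reference to Article 2; with Article 2 gone it has no independent effect and is inoperative. Article 5 provides that the Agreement is not severable, so the invalidity of any one provision voids the entire Agreement. No provision of the Agreement survives.

none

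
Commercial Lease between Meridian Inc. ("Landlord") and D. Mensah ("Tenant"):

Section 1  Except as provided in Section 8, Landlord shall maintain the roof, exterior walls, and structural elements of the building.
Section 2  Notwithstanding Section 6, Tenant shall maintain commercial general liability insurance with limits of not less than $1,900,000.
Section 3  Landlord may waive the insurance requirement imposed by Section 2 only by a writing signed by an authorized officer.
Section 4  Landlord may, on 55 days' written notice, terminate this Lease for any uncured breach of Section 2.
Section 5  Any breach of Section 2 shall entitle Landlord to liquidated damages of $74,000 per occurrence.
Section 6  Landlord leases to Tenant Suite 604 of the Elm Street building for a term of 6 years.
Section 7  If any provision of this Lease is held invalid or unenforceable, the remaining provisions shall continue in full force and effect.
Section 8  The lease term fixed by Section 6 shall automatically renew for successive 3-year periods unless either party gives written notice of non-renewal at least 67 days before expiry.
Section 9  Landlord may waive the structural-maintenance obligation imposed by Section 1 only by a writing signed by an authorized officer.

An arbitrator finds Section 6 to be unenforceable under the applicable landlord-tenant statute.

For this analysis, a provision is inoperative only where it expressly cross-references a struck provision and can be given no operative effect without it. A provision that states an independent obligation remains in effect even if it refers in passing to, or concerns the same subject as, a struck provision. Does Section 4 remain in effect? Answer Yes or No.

Yes

Section 6 is struck. Section 8 operates only by reference to Section 6, so it falls with Section 6. Section 2 mentions Section 6 but its own obligation stands independently of Section 6, so Section 2 is not affected. Section 1 mentions Section 8 but its own obligation stands independently of Section 8, so Section 1 is not affected. Under the severability clause in Section 7, the remaining provisions continue in force. The provisions still in force are Section 1, Section 2, Section 3, Section 4, Section 5, Section 7, and Section 9. Section 4 is among the surviving provisions, so the answer is yes.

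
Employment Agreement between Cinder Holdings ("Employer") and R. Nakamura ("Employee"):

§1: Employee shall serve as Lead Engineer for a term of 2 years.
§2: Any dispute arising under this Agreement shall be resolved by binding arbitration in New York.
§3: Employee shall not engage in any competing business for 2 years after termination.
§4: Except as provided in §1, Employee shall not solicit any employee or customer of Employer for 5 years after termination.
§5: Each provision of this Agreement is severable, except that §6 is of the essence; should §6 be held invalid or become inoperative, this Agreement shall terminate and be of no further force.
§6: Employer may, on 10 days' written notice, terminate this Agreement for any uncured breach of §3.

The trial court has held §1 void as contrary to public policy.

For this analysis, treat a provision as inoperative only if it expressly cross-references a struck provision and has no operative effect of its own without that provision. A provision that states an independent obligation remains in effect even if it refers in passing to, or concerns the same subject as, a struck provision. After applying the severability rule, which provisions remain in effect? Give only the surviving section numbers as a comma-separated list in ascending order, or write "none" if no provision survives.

2, 3, 4, 5, 6

§1 is struck. Although §4 refers to §1, its operative terms do not depend on §1, so it remains in effect. Nothing else in the Agreement is defined by reference to §1. §5 makes §6 an essential term, but §6 is unaffected, so the severability proviso in §5 preserves the remaining provisions. §2, §3, §4, §5, and §6 remain in effect.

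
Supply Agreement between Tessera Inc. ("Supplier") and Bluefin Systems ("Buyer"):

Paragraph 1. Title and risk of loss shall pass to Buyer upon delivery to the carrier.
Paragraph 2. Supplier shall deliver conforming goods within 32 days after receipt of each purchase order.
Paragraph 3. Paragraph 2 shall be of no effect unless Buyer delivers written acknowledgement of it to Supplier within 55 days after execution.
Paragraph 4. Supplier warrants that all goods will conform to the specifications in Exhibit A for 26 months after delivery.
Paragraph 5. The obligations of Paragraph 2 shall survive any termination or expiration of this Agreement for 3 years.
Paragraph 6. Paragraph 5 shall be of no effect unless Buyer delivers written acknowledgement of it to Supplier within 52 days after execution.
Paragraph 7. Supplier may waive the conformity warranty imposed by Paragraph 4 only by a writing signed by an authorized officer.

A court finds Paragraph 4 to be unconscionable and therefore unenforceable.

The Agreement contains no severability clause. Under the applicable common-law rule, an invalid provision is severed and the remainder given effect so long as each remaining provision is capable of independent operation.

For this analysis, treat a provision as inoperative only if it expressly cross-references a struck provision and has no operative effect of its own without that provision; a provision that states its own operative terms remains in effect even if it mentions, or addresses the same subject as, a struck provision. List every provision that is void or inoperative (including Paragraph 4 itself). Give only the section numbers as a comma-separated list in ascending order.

Paragraph 4 is struck. Paragraph 7 merely fixes the waiver condition for Paragraph 4; with Paragraph 4 gone it has nothing to operate on and falls away. With no severability clause, the stated default rule severs what cannot stand and enforces each remaining provision that can operate on its own. That leaves Paragraph 1, Paragraph 2, Paragraph 3, Paragraph 5, and Paragraph 6 in effect.

4, 7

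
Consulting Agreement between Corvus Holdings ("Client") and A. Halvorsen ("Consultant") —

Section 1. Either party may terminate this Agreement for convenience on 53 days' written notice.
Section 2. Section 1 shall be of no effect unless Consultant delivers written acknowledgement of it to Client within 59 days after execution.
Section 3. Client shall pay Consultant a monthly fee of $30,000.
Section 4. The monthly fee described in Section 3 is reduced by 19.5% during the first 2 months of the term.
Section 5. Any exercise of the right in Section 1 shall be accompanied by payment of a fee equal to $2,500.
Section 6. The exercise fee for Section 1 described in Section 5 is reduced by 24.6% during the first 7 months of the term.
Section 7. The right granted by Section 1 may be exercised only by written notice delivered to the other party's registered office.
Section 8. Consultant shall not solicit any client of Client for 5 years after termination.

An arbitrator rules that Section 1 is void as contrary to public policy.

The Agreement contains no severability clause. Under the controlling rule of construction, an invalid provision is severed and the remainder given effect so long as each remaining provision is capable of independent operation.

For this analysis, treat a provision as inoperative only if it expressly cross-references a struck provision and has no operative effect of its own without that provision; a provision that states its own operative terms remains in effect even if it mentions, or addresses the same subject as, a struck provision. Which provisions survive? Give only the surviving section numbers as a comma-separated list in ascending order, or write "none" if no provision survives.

3, 4, 8

Section 1 is struck. Section 2 has no operative effect of its own apart from Section 1 and is therefore inoperative. Section 5 has no operative effect of its own apart from Section 1 and is therefore inoperative. Section 7 merely fixes the notice requirement for Section 1; with Section 1 gone it has nothing to operate on and falls away. Section 6 does nothing except set the introductory reduction to the exercise fee for Section 1 by reference to Section 5; with Section 5 gone it has no independent effect and is inoperative. With no severability clause, the stated default rule severs what cannot stand and enforces each remaining provision that can operate on its own. Section 3, Section 4, and Section 8 remain in effect.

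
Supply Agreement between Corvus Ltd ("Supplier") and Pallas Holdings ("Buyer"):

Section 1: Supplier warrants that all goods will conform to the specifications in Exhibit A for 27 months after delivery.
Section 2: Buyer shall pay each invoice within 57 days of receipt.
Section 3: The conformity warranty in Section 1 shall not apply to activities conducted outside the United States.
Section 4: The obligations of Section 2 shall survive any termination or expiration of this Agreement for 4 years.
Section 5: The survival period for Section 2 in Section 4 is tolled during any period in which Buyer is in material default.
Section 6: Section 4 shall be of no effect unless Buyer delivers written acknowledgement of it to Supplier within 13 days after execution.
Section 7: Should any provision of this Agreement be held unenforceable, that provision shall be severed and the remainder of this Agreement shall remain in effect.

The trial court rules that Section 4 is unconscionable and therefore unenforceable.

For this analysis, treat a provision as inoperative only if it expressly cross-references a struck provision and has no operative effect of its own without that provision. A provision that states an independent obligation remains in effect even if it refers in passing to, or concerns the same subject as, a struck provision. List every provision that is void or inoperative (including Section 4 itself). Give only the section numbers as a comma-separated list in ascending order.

Section 4 is struck. Section 5 has no operative effect of its own apart from Section 4 and is therefore inoperative. The only function of Section 6 is the acknowledgement condition for Section 4, so it cannot stand once Section 4 is removed. Under the severability clause in Section 7, the remaining provisions continue in force. The provisions still in force are Section 1, Section 2, Section 3, and Section 7.

4, 5, 6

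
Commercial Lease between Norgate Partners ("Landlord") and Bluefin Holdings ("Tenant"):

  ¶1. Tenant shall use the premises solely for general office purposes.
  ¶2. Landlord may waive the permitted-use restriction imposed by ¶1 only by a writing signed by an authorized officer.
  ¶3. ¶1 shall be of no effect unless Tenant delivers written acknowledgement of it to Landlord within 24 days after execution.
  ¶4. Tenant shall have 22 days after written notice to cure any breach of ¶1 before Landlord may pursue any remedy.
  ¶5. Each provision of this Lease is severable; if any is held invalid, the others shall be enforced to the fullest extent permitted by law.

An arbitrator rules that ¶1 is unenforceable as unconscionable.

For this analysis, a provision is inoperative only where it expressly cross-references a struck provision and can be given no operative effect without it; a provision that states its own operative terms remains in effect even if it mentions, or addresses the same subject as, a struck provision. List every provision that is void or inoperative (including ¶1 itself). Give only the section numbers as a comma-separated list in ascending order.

¶1 is struck. ¶2 merely fixes the waiver condition for ¶1; with ¶1 gone it has nothing to operate on and falls away. The only function of ¶3 is the acknowledgement condition for ¶1, so it cannot stand once ¶1 is removed. ¶4 has no operative effect of its own apart from ¶1 and is therefore inoperative. ¶5 is a severability clause and preserves every provision that can still be given independent effect. Only ¶5 remains in effect.

1, 2, 3, 4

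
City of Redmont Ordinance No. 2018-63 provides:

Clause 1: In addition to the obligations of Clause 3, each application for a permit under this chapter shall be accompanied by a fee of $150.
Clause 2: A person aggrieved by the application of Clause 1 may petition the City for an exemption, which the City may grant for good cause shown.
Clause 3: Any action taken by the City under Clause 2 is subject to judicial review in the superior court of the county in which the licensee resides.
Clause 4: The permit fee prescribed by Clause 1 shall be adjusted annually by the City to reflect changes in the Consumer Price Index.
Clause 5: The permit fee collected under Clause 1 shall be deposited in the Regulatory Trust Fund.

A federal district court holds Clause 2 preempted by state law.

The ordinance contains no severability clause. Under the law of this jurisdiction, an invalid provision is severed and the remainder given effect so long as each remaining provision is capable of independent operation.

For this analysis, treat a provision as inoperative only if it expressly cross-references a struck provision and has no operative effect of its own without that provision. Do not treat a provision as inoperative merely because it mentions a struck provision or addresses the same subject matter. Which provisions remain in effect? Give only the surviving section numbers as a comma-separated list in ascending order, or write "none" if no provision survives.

Clause 2 is struck. Clause 3 operates only by reference to Clause 2, so it falls with Clause 2. Clause 1 mentions Clause 3 but its own obligation stands independently of Clause 3, so Clause 1 is not affected. Under the stated default rule, only provisions that cannot operate independently fall away; the rest are enforced. Clause 1, Clause 4, and Clause 5 remain in effect.

1, 4, 5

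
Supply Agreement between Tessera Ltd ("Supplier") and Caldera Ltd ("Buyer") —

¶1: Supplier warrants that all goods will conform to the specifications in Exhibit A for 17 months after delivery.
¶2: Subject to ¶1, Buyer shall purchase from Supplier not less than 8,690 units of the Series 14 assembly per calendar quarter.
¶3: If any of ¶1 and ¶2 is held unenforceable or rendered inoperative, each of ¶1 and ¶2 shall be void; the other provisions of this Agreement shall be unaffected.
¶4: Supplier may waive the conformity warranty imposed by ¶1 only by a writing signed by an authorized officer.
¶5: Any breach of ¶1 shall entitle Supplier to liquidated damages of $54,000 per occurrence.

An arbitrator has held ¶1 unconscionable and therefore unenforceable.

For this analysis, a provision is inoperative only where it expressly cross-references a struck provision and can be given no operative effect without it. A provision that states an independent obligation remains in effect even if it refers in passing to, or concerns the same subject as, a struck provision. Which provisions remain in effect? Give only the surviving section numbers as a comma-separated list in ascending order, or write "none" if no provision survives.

¶1 is struck. ¶4 has no operative effect of its own apart from ¶1 and is therefore inoperative. ¶5 has no operative effect of its own apart from ¶1 and is therefore inoperative. ¶3 declares ¶1 and ¶2 mutually dependent; since one of them has fallen, all of them are of no effect. That brings down ¶2 as well. The remainder continues in force under ¶3. Only ¶3 remains in effect.

3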